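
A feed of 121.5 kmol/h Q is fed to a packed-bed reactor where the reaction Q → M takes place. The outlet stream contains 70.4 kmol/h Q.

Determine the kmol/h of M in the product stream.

51.1 kmol/h

For Q: n = n₀ − 1ξ → 70.4 = 121.5 − 1ξ, giving ξ = 51.1 kmol/h.
Outlet amounts (n = n₀ + ν ξ):
  Q: 121.5 − 1(51.1) = 70.4
  M: 0 + 1(51.1) = 51.1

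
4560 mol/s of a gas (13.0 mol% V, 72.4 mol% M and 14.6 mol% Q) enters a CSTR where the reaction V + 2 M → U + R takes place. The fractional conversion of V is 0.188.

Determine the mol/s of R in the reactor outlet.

111 mol/s

V reacted = 0.188 × 592.8 = 111.4 mol/s; ν_V = −1, so ξ = 111.4/1 = 111.4 mol/s.
Outlet amounts (n = n₀ + ν ξ):
  V: 592.8 − 1(111.4) = 481.4
  M: 3301 − 2(111.4) = 3079
  U: 0 + 1(111.4) = 111.4
  R: 0 + 1(111.4) = 111.4
  Q: 665.8 (inert)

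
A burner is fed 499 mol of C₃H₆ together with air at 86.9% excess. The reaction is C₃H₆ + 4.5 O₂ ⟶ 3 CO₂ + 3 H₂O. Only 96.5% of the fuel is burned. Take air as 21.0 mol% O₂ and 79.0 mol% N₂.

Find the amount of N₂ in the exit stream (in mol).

15800 mol

Stoichiometric O₂ = 4.5 × 499 = 2246 mol; O₂ fed = 2246 × 1.869 = 4197 mol.
N₂ fed = 4197 × 79/21 = 15790 mol.
Fuel reacted = 0.965 × 499 → ξ = 481.5 mol.
Outlet (n = n₀ + ν ξ):
  C₃H₆: 499 − 1(481.5) = 17.47
  O₂: 4197 − 4.5(481.5) = 2030
  N₂: 15790 (inert)
  CO₂: 0 + 3(481.5) = 1445
  H₂O: 0 + 3(481.5) = 1445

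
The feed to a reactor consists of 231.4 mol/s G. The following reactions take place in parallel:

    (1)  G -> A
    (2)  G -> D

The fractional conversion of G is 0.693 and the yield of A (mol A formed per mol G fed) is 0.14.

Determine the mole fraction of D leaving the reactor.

Yield of A: 1ξ₁ / 231.4 = 0.14 → ξ₁ = 32.4 mol/s.
Conversion of G: 1ξ₁ + 1ξ₂ = 0.693 × 231.4 = 160.4 → ξ₂ = 128 mol/s.
Outlet amounts (n = n₀ + Σ ν·ξ):
  G: 231.4 − 1(32.4) − 1(128) = 71.04
  A: 0 + 1(32.4) = 32.4
  D: 0 + 1(128) = 128
Total out = 231.4 mol/s; y_D = 128 / 231.4 = 0.553.

0.553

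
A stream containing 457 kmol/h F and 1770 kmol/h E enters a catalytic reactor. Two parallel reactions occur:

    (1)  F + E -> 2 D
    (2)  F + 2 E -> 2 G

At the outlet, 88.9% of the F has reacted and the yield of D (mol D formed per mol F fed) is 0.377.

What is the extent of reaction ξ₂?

Yield of D: 2ξ₁ / 457 = 0.377 → ξ₁ = 86.14 kmol/h.
Conversion of F: 1ξ₁ + 1ξ₂ = 0.889 × 457 = 406.3 → ξ₂ = 320.1 kmol/h.
Outlet amounts (n = n₀ + Σ ν·ξ):
  F: 457 − 1(86.14) − 1(320.1) = 50.73
  E: 1770 − 1(86.14) − 2(320.1) = 1044
  D: 0 + 2(86.14) = 172.3
  G: 0 + 2(320.1) = 640.3

ξ₂ = 320 kmol/h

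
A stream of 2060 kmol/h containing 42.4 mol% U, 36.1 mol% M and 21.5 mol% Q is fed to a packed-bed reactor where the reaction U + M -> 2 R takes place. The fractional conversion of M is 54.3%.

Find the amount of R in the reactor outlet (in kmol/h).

808 kmol/h

M reacted = 0.543 × 743.7 = 403.8 kmol/h; ν_M = −1, so ξ = 403.8/1 = 403.8 kmol/h.
Outlet amounts (n = n₀ + ν ξ):
  U: 873.4 − 1(403.8) = 469.6
  M: 743.7 − 1(403.8) = 339.9
  R: 0 + 2(403.8) = 807.6
  Q: 442.9 (inert)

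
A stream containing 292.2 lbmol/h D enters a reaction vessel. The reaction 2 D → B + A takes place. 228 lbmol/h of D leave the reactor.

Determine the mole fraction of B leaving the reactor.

0.11

For D: n = n₀ − 2ξ → 228 = 292.2 − 2ξ, giving ξ = 32.1 lbmol/h.
Outlet amounts (n = n₀ + ν ξ):
  D: 292.2 − 2(32.1) = 228
  B: 0 + 1(32.1) = 32.1
  A: 0 + 1(32.1) = 32.1
Total out = 292.2 lbmol/h; y_B = 32.1 / 292.2 = 0.1099.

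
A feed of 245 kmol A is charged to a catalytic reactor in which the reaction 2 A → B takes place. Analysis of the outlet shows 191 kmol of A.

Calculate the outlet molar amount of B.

27 kmol

For A: n = n₀ − 2ξ → 191 = 245 − 2ξ, giving ξ = 27 kmol.
Outlet amounts (n = n₀ + ν ξ):
  A: 245 − 2(27) = 191
  B: 0 + 1(27) = 27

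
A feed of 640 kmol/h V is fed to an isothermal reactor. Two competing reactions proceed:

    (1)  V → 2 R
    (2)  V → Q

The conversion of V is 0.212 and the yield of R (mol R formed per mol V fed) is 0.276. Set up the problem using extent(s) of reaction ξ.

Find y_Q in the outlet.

Yield of R: 2ξ₁ / 640 = 0.276 → ξ₁ = 88.32 kmol/h.
Conversion of V: 1ξ₁ + 1ξ₂ = 0.212 × 640 = 135.7 → ξ₂ = 47.36 kmol/h.
Outlet amounts (n = n₀ + Σ ν·ξ):
  V: 640 − 1(88.32) − 1(47.36) = 504.3
  R: 0 + 2(88.32) = 176.6
  Q: 0 + 1(47.36) = 47.36
Total out = 728.3 kmol/h; y_Q = 47.36 / 728.3 = 0.06503.

0.065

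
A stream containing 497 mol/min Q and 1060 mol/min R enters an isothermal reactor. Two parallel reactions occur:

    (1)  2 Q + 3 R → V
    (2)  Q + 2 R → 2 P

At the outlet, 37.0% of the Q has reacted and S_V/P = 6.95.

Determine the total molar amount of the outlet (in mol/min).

Conversion of Q: Q consumed = 0.37 × 497 = 183.9 mol/min = 2ξ₁ + 1ξ₂.
Selectivity: 1ξ₁ / (2ξ₂) = 6.95 → ξ₁ = 13.9 ξ₂.
Substitute: (2·13.9 + 1) ξ₂ = 183.9 → ξ₂ = 6.385 mol/min, ξ₁ = 88.75 mol/min.
Outlet amounts (n = n₀ + Σ ν·ξ):
  Q: 497 − 2(88.75) − 1(6.385) = 313.1
  R: 1060 − 3(88.75) − 2(6.385) = 781
  V: 0 + 1(88.75) = 88.75
  P: 0 + 2(6.385) = 12.77
Total out = 313.1 + 781 + 88.75 + 12.77 = 1196 mol/min.

1200 mol/min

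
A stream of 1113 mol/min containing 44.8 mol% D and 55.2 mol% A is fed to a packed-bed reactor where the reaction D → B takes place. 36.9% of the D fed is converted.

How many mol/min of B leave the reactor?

184 mol/min

D reacted = 0.369 × 498.6 = 184 mol/min; ν_D = −1, so ξ = 184/1 = 184 mol/min.
Outlet amounts (n = n₀ + ν ξ):
  D: 498.6 − 1(184) = 314.6
  B: 0 + 1(184) = 184
  A: 614.4 (inert)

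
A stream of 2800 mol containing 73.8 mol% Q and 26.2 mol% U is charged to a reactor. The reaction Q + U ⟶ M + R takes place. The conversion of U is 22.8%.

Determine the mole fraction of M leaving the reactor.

U reacted = 0.228 × 733.6 = 167.3 mol; ν_U = −1, so ξ = 167.3/1 = 167.3 mol.
Outlet amounts (n = n₀ + ν ξ):
  Q: 2066 − 1(167.3) = 1899
  U: 733.6 − 1(167.3) = 566.3
  M: 0 + 1(167.3) = 167.3
  R: 0 + 1(167.3) = 167.3
Total out = 2800 mol; y_M = 167.3 / 2800 = 0.05974.

0.0597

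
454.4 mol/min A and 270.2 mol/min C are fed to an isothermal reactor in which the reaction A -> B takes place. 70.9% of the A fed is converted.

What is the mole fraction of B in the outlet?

0.445

A reacted = 0.709 × 454.4 = 322.2 mol/min; ν_A = −1, so ξ = 322.2/1 = 322.2 mol/min.
Outlet amounts (n = n₀ + ν ξ):
  A: 454.4 − 1(322.2) = 132.2
  B: 0 + 1(322.2) = 322.2
  C: 270.2 (inert)
Total out = 724.6 mol/min; y_B = 322.2 / 724.6 = 0.4446.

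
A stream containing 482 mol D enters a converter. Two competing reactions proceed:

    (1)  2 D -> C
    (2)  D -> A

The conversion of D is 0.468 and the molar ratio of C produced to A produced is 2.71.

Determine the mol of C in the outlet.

Conversion of D: D consumed = 0.468 × 482 = 225.6 mol = 2ξ₁ + 1ξ₂.
Selectivity: 1ξ₁ / (1ξ₂) = 2.71 → ξ₁ = 2.71 ξ₂.
Substitute: (2·2.71 + 1) ξ₂ = 225.6 → ξ₂ = 35.14 mol, ξ₁ = 95.22 mol.
Outlet amounts (n = n₀ + Σ ν·ξ):
  D: 482 − 2(95.22) − 1(35.14) = 256.4
  C: 0 + 1(95.22) = 95.22
  A: 0 + 1(35.14) = 35.14

95.2 mol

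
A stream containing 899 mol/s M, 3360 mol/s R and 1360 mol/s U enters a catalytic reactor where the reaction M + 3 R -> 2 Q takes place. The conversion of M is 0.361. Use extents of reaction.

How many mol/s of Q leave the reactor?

M reacted = 0.361 × 899 = 324.5 mol/s; ν_M = −1, so ξ = 324.5/1 = 324.5 mol/s.
Outlet amounts (n = n₀ + ν ξ):
  M: 899 − 1(324.5) = 574.5
  R: 3360 − 3(324.5) = 2386
  Q: 0 + 2(324.5) = 649.1
  U: 1360 (inert)

649 mol/s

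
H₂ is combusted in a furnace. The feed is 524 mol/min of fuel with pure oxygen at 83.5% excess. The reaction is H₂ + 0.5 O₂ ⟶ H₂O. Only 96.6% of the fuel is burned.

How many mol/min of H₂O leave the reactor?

Stoichiometric O₂ = 0.5 × 524 = 262 mol/min; O₂ fed = 262 × 1.835 = 480.8 mol/min.
Fuel reacted = 0.966 × 524 → ξ = 506.2 mol/min.
Outlet (n = n₀ + ν ξ):
  H₂: 524 − 1(506.2) = 17.82
  O₂: 480.8 − 0.5(506.2) = 227.7
  H₂O: 0 + 1(506.2) = 506.2

506 mol/min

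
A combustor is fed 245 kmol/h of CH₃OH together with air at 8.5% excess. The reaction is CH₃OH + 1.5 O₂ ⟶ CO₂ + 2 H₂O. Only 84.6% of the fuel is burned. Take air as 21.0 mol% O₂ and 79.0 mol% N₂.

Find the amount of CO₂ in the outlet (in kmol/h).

Stoichiometric O₂ = 1.5 × 245 = 367.5 kmol/h; O₂ fed = 367.5 × 1.085 = 398.7 kmol/h.
N₂ fed = 398.7 × 79/21 = 1500 kmol/h.
Fuel reacted = 0.846 × 245 → ξ = 207.3 kmol/h.
Outlet (n = n₀ + ν ξ):
  CH₃OH: 245 − 1(207.3) = 37.73
  O₂: 398.7 − 1.5(207.3) = 87.83
  N₂: 1500 (inert)
  CO₂: 0 + 1(207.3) = 207.3
  H₂O: 0 + 2(207.3) = 414.5

207 kmol/h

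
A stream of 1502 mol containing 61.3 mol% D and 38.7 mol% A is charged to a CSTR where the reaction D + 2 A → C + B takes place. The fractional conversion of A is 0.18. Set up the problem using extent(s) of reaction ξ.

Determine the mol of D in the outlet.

868 mol

A reacted = 0.18 × 581.3 = 104.6 mol; ν_A = −2, so ξ = 104.6/2 = 52.31 mol.
Outlet amounts (n = n₀ + ν ξ):
  D: 920.7 − 1(52.31) = 868.4
  A: 581.3 − 2(52.31) = 476.6
  C: 0 + 1(52.31) = 52.31
  B: 0 + 1(52.31) = 52.31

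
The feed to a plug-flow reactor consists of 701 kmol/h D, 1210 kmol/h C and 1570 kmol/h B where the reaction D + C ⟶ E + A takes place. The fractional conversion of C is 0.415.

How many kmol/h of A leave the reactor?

502 kmol/h

C reacted = 0.415 × 1210 = 502.1 kmol/h; ν_C = −1, so ξ = 502.1/1 = 502.1 kmol/h.
Outlet amounts (n = n₀ + ν ξ):
  D: 701 − 1(502.1) = 198.9
  C: 1210 − 1(502.1) = 707.9
  E: 0 + 1(502.1) = 502.1
  A: 0 + 1(502.1) = 502.1
  B: 1570 (inert)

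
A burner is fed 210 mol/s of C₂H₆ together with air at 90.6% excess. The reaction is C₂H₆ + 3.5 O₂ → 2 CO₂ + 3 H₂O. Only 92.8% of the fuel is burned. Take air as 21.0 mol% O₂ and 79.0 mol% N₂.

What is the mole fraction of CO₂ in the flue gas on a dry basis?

Stoichiometric O₂ = 3.5 × 210 = 735 mol/s; O₂ fed = 735 × 1.906 = 1401 mol/s.
N₂ fed = 1401 × 79/21 = 5270 mol/s.
Fuel reacted = 0.928 × 210 → ξ = 194.9 mol/s.
Outlet (n = n₀ + ν ξ):
  C₂H₆: 210 − 1(194.9) = 15.12
  O₂: 1401 − 3.5(194.9) = 718.8
  N₂: 5270 (inert)
  CO₂: 0 + 2(194.9) = 389.8
  H₂O: 0 + 3(194.9) = 584.6
Dry total = 6394 mol/s; y_CO₂ (dry) = 389.8 / 6394 = 0.06096.

0.061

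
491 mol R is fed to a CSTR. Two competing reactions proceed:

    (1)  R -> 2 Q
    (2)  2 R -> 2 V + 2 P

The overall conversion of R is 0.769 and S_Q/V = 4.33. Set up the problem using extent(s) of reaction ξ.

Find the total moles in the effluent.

Conversion of R: R consumed = 0.769 × 491 = 377.6 mol = 1ξ₁ + 2ξ₂.
Selectivity: 2ξ₁ / (2ξ₂) = 4.33 → ξ₁ = 4.33 ξ₂.
Substitute: (1·4.33 + 2) ξ₂ = 377.6 → ξ₂ = 59.65 mol, ξ₁ = 258.3 mol.
Outlet amounts (n = n₀ + Σ ν·ξ):
  R: 491 − 1(258.3) − 2(59.65) = 113.4
  Q: 0 + 2(258.3) = 516.6
  V: 0 + 2(59.65) = 119.3
  P: 0 + 2(59.65) = 119.3
Total out = 113.4 + 516.6 + 119.3 + 119.3 = 868.6 mol.

869 mol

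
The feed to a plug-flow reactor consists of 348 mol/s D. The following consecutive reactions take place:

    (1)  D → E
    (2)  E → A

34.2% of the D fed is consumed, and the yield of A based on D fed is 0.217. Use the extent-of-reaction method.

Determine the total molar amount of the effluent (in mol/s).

Conversion of D: D consumed = 1ξ₁ = 0.342 × 348 → ξ₁ = 119 mol/s.
Yield of A: 1ξ₂ / 348 = 0.217 → ξ₂ = 75.52 mol/s.
Outlet amounts (n = n₀ + Σ ν·ξ):
  D: 348 − 1(119) = 229
  E: 0 + 1(119) − 1(75.52) = 43.5
  A: 0 + 1(75.52) = 75.52
Total out = 229 + 43.5 + 75.52 = 348 mol/s.

348 mol/s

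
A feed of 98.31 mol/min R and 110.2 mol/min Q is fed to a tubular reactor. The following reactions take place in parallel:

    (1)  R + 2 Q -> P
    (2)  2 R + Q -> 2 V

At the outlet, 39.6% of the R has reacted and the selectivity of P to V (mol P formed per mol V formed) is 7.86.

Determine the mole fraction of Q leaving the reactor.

Conversion of R: R consumed = 0.396 × 98.31 = 38.93 mol/min = 1ξ₁ + 2ξ₂.
Selectivity: 1ξ₁ / (2ξ₂) = 7.86 → ξ₁ = 15.72 ξ₂.
Substitute: (1·15.72 + 2) ξ₂ = 38.93 → ξ₂ = 2.197 mol/min, ξ₁ = 34.54 mol/min.
Outlet amounts (n = n₀ + Σ ν·ξ):
  R: 98.31 − 1(34.54) − 2(2.197) = 59.38
  Q: 110.2 − 2(34.54) − 1(2.197) = 38.93
  P: 0 + 1(34.54) = 34.54
  V: 0 + 2(2.197) = 4.394
Total out = 137.2 mol/min; y_Q = 38.93 / 137.2 = 0.2837.

0.284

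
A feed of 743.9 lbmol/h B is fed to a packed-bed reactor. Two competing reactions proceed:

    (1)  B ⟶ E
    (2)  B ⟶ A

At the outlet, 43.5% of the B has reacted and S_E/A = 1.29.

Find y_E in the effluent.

Conversion of B: B consumed = 0.435 × 743.9 = 323.6 lbmol/h = 1ξ₁ + 1ξ₂.
Selectivity: 1ξ₁ / (1ξ₂) = 1.29 → ξ₁ = 1.29 ξ₂.
Substitute: (1·1.29 + 1) ξ₂ = 323.6 → ξ₂ = 141.3 lbmol/h, ξ₁ = 182.3 lbmol/h.
Outlet amounts (n = n₀ + Σ ν·ξ):
  B: 743.9 − 1(182.3) − 1(141.3) = 420.3
  E: 0 + 1(182.3) = 182.3
  A: 0 + 1(141.3) = 141.3
Total out = 743.9 lbmol/h; y_E = 182.3 / 743.9 = 0.245.

0.245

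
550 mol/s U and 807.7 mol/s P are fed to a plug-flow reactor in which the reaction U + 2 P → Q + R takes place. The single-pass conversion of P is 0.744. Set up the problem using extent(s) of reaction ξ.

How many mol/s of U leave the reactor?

250 mol/s

P reacted = 0.744 × 807.7 = 600.9 mol/s; ν_P = −2, so ξ = 600.9/2 = 300.5 mol/s.
Outlet amounts (n = n₀ + ν ξ):
  U: 550 − 1(300.5) = 249.5
  P: 807.7 − 2(300.5) = 206.8
  Q: 0 + 1(300.5) = 300.5
  R: 0 + 1(300.5) = 300.5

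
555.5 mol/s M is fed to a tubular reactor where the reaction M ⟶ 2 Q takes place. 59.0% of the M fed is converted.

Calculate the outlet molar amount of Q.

655 mol/s

M reacted = 0.59 × 555.5 = 327.7 mol/s; ν_M = −1, so ξ = 327.7/1 = 327.7 mol/s.
Outlet amounts (n = n₀ + ν ξ):
  M: 555.5 − 1(327.7) = 227.8
  Q: 0 + 2(327.7) = 655.5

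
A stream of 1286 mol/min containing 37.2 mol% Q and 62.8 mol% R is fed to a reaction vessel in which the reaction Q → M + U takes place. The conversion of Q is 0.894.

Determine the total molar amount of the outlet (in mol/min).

Q reacted = 0.894 × 478.4 = 427.7 mol/min; ν_Q = −1, so ξ = 427.7/1 = 427.7 mol/min.
Outlet amounts (n = n₀ + ν ξ):
  Q: 478.4 − 1(427.7) = 50.71
  M: 0 + 1(427.7) = 427.7
  U: 0 + 1(427.7) = 427.7
  R: 807.6 (inert)
Total out = 50.71 + 427.7 + 427.7 + 807.6 = 1714 mol/min.

1710 mol/min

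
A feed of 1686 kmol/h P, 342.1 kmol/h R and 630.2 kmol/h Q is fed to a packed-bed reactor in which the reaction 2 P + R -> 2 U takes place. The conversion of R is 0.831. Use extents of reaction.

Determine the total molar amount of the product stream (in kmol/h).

2370 kmol/h

R reacted = 0.831 × 342.1 = 284.3 kmol/h; ν_R = −1, so ξ = 284.3/1 = 284.3 kmol/h.
Outlet amounts (n = n₀ + ν ξ):
  P: 1686 − 2(284.3) = 1117
  R: 342.1 − 1(284.3) = 57.81
  U: 0 + 2(284.3) = 568.6
  Q: 630.2 (inert)
Total out = 1117 + 57.81 + 568.6 + 630.2 = 2374 kmol/h.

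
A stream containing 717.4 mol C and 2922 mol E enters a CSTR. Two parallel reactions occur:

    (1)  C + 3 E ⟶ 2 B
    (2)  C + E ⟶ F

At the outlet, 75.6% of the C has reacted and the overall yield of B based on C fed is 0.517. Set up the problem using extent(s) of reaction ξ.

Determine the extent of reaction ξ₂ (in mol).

ξ₂ = 357 mol

Yield of B: 2ξ₁ / 717.4 = 0.517 → ξ₁ = 185.4 mol.
Conversion of C: 1ξ₁ + 1ξ₂ = 0.756 × 717.4 = 542.4 → ξ₂ = 356.9 mol.
Outlet amounts (n = n₀ + Σ ν·ξ):
  C: 717.4 − 1(185.4) − 1(356.9) = 175
  E: 2922 − 3(185.4) − 1(356.9) = 2009
  B: 0 + 2(185.4) = 370.9
  F: 0 + 1(356.9) = 356.9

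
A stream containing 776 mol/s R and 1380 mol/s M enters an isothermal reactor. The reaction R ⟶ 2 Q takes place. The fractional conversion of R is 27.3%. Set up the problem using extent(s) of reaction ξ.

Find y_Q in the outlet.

R reacted = 0.273 × 776 = 211.8 mol/s; ν_R = −1, so ξ = 211.8/1 = 211.8 mol/s.
Outlet amounts (n = n₀ + ν ξ):
  R: 776 − 1(211.8) = 564.2
  Q: 0 + 2(211.8) = 423.7
  M: 1380 (inert)
Total out = 2368 mol/s; y_Q = 423.7 / 2368 = 0.1789.

0.179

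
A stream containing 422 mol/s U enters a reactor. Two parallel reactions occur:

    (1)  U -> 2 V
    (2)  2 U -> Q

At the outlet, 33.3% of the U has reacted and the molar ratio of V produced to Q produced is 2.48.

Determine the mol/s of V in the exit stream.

Conversion of U: U consumed = 0.333 × 422 = 140.5 mol/s = 1ξ₁ + 2ξ₂.
Selectivity: 2ξ₁ / (1ξ₂) = 2.48 → ξ₁ = 1.24 ξ₂.
Substitute: (1·1.24 + 2) ξ₂ = 140.5 → ξ₂ = 43.37 mol/s, ξ₁ = 53.78 mol/s.
Outlet amounts (n = n₀ + Σ ν·ξ):
  U: 422 − 1(53.78) − 2(43.37) = 281.5
  V: 0 + 2(53.78) = 107.6
  Q: 0 + 1(43.37) = 43.37

108 mol/s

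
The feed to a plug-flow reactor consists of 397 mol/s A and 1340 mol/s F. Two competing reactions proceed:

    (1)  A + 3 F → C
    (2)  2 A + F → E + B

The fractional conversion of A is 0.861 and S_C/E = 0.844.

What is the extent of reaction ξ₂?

ξ₂ = 120 mol/s

Conversion of A: A consumed = 0.861 × 397 = 341.8 mol/s = 1ξ₁ + 2ξ₂.
Selectivity: 1ξ₁ / (1ξ₂) = 0.844 → ξ₁ = 0.844 ξ₂.
Substitute: (1·0.844 + 2) ξ₂ = 341.8 → ξ₂ = 120.2 mol/s, ξ₁ = 101.4 mol/s.
Outlet amounts (n = n₀ + Σ ν·ξ):
  A: 397 − 1(101.4) − 2(120.2) = 55.18
  F: 1340 − 3(101.4) − 1(120.2) = 915.5
  C: 0 + 1(101.4) = 101.4
  E: 0 + 1(120.2) = 120.2
  B: 0 + 1(120.2) = 120.2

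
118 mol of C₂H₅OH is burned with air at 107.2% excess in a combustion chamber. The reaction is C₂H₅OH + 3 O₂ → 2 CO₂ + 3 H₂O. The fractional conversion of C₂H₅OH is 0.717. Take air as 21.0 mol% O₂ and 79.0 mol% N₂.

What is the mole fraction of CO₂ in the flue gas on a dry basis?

0.0492

Stoichiometric O₂ = 3 × 118 = 354 mol; O₂ fed = 354 × 2.072 = 733.5 mol.
N₂ fed = 733.5 × 79/21 = 2759 mol.
Fuel reacted = 0.717 × 118 → ξ = 84.61 mol.
Outlet (n = n₀ + ν ξ):
  C₂H₅OH: 118 − 1(84.61) = 33.39
  O₂: 733.5 − 3(84.61) = 479.7
  N₂: 2759 (inert)
  CO₂: 0 + 2(84.61) = 169.2
  H₂O: 0 + 3(84.61) = 253.8
Dry total = 3442 mol; y_CO₂ (dry) = 169.2 / 3442 = 0.04917.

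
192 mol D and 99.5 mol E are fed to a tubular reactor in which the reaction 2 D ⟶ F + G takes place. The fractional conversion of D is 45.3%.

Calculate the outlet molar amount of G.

43.5 mol

D reacted = 0.453 × 192 = 86.98 mol; ν_D = −2, so ξ = 86.98/2 = 43.49 mol.
Outlet amounts (n = n₀ + ν ξ):
  D: 192 − 2(43.49) = 105
  F: 0 + 1(43.49) = 43.49
  G: 0 + 1(43.49) = 43.49
  E: 99.5 (inert)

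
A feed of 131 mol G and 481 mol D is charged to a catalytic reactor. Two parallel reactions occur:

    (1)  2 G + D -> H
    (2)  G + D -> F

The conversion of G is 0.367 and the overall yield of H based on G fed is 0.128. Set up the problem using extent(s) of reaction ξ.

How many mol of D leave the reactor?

Yield of H: 1ξ₁ / 131 = 0.128 → ξ₁ = 16.77 mol.
Conversion of G: 2ξ₁ + 1ξ₂ = 0.367 × 131 = 48.08 → ξ₂ = 14.54 mol.
Outlet amounts (n = n₀ + Σ ν·ξ):
  G: 131 − 2(16.77) − 1(14.54) = 82.92
  D: 481 − 1(16.77) − 1(14.54) = 449.7
  H: 0 + 1(16.77) = 16.77
  F: 0 + 1(14.54) = 14.54

450 mol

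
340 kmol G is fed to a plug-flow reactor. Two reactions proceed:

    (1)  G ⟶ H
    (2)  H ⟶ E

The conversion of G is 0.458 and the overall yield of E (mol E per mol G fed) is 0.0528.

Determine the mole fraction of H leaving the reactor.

0.405

Conversion of G: G consumed = 1ξ₁ = 0.458 × 340 → ξ₁ = 155.7 kmol.
Yield of E: 1ξ₂ / 340 = 0.0528 → ξ₂ = 17.95 kmol.
Outlet amounts (n = n₀ + Σ ν·ξ):
  G: 340 − 1(155.7) = 184.3
  H: 0 + 1(155.7) − 1(17.95) = 137.8
  E: 0 + 1(17.95) = 17.95
Total out = 340 kmol; y_H = 137.8 / 340 = 0.4052.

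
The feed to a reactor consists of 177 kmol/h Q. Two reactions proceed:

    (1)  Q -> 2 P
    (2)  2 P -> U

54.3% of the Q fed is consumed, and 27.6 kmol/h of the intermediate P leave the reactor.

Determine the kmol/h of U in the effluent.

Conversion of Q: Q consumed = 1ξ₁ = 0.543 × 177 → ξ₁ = 96.11 kmol/h.
P balance: n_P = 0 + 2ξ₁ − 2ξ₂ = 27.6 → ξ₂ = (2·96.11 − 27.6)/2 = 82.31 kmol/h.
Outlet amounts (n = n₀ + Σ ν·ξ):
  Q: 177 − 1(96.11) = 80.89
  P: 0 + 2(96.11) − 2(82.31) = 27.6
  U: 0 + 1(82.31) = 82.31

82.3 kmol/h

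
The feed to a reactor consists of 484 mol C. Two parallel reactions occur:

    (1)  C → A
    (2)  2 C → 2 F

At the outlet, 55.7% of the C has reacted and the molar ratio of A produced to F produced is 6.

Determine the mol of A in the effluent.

Conversion of C: C consumed = 0.557 × 484 = 269.6 mol = 1ξ₁ + 2ξ₂.
Selectivity: 1ξ₁ / (2ξ₂) = 6 → ξ₁ = 12 ξ₂.
Substitute: (1·12 + 2) ξ₂ = 269.6 → ξ₂ = 19.26 mol, ξ₁ = 231.1 mol.
Outlet amounts (n = n₀ + Σ ν·ξ):
  C: 484 − 1(231.1) − 2(19.26) = 214.4
  A: 0 + 1(231.1) = 231.1
  F: 0 + 2(19.26) = 38.51

231 mol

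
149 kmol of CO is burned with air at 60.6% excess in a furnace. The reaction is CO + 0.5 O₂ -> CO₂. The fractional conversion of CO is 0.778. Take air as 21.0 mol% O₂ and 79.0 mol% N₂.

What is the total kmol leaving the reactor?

661 kmol

Stoichiometric O₂ = 0.5 × 149 = 74.5 kmol; O₂ fed = 74.5 × 1.606 = 119.6 kmol.
N₂ fed = 119.6 × 79/21 = 450.1 kmol.
Fuel reacted = 0.778 × 149 → ξ = 115.9 kmol.
Outlet (n = n₀ + ν ξ):
  CO: 149 − 1(115.9) = 33.08
  O₂: 119.6 − 0.5(115.9) = 61.69
  N₂: 450.1 (inert)
  CO₂: 0 + 1(115.9) = 115.9
Total out = 33.08 + 61.69 + 450.1 + 115.9 = 660.8 kmol.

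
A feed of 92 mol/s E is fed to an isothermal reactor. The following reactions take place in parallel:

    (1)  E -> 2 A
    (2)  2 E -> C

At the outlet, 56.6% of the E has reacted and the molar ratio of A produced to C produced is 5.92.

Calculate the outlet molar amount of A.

62.2 mol/s

Conversion of E: E consumed = 0.566 × 92 = 52.07 mol/s = 1ξ₁ + 2ξ₂.
Selectivity: 2ξ₁ / (1ξ₂) = 5.92 → ξ₁ = 2.96 ξ₂.
Substitute: (1·2.96 + 2) ξ₂ = 52.07 → ξ₂ = 10.5 mol/s, ξ₁ = 31.08 mol/s.
Outlet amounts (n = n₀ + Σ ν·ξ):
  E: 92 − 1(31.08) − 2(10.5) = 39.93
  A: 0 + 2(31.08) = 62.15
  C: 0 + 1(10.5) = 10.5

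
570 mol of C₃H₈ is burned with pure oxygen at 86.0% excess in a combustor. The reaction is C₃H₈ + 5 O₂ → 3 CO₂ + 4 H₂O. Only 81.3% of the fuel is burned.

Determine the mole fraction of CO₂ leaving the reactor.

0.219

Stoichiometric O₂ = 5 × 570 = 2850 mol; O₂ fed = 2850 × 1.860 = 5301 mol.
Fuel reacted = 0.813 × 570 → ξ = 463.4 mol.
Outlet (n = n₀ + ν ξ):
  C₃H₈: 570 − 1(463.4) = 106.6
  O₂: 5301 − 5(463.4) = 2984
  CO₂: 0 + 3(463.4) = 1390
  H₂O: 0 + 4(463.4) = 1854
Total out = 6334 mol; y_CO₂ = 1390 / 6334 = 0.2195.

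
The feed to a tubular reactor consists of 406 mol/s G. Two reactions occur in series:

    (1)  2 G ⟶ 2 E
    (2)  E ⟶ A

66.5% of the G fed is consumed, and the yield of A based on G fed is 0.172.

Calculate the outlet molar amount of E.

Conversion of G: G consumed = 2ξ₁ = 0.665 × 406 → ξ₁ = 135 mol/s.
Yield of A: 1ξ₂ / 406 = 0.172 → ξ₂ = 69.83 mol/s.
Outlet amounts (n = n₀ + Σ ν·ξ):
  G: 406 − 2(135) = 136
  E: 0 + 2(135) − 1(69.83) = 200.2
  A: 0 + 1(69.83) = 69.83

200 mol/s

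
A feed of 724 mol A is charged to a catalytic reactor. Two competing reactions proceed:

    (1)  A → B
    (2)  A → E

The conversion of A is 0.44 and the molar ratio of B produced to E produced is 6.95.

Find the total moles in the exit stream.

724 mol

Conversion of A: A consumed = 0.44 × 724 = 318.6 mol = 1ξ₁ + 1ξ₂.
Selectivity: 1ξ₁ / (1ξ₂) = 6.95 → ξ₁ = 6.95 ξ₂.
Substitute: (1·6.95 + 1) ξ₂ = 318.6 → ξ₂ = 40.07 mol, ξ₁ = 278.5 mol.
Outlet amounts (n = n₀ + Σ ν·ξ):
  A: 724 − 1(278.5) − 1(40.07) = 405.4
  B: 0 + 1(278.5) = 278.5
  E: 0 + 1(40.07) = 40.07
Total out = 405.4 + 278.5 + 40.07 = 724 mol.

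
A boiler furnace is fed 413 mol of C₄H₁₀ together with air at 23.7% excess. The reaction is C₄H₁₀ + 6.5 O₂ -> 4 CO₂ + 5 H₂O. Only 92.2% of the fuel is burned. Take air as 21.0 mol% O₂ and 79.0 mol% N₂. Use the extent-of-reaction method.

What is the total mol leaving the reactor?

16800 mol

Stoichiometric O₂ = 6.5 × 413 = 2684 mol; O₂ fed = 2684 × 1.237 = 3321 mol.
N₂ fed = 3321 × 79/21 = 12490 mol.
Fuel reacted = 0.922 × 413 → ξ = 380.8 mol.
Outlet (n = n₀ + ν ξ):
  C₄H₁₀: 413 − 1(380.8) = 32.21
  O₂: 3321 − 6.5(380.8) = 845.6
  N₂: 12490 (inert)
  CO₂: 0 + 4(380.8) = 1523
  H₂O: 0 + 5(380.8) = 1904
Total out = 32.21 + 845.6 + 12490 + 1523 + 1904 = 16800 mol.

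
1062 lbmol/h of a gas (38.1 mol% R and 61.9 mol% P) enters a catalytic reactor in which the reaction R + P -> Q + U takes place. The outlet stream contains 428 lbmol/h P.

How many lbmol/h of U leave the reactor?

For P: n = n₀ − 1ξ → 428 = 657.4 − 1ξ, giving ξ = 229.4 lbmol/h.
Outlet amounts (n = n₀ + ν ξ):
  R: 404.6 − 1(229.4) = 175.2
  P: 657.4 − 1(229.4) = 428
  Q: 0 + 1(229.4) = 229.4
  U: 0 + 1(229.4) = 229.4

229 lbmol/h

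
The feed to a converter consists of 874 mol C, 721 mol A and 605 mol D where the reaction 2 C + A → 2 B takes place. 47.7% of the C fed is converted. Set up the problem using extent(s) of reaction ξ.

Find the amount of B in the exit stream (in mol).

417 mol

C reacted = 0.477 × 874 = 416.9 mol; ν_C = −2, so ξ = 416.9/2 = 208.4 mol.
Outlet amounts (n = n₀ + ν ξ):
  C: 874 − 2(208.4) = 457.1
  A: 721 − 1(208.4) = 512.6
  B: 0 + 2(208.4) = 416.9
  D: 605 (inert)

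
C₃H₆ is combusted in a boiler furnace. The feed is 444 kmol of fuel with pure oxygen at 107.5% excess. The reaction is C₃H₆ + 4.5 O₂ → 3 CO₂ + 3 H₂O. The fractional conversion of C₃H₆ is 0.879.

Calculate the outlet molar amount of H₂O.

1170 kmol

Stoichiometric O₂ = 4.5 × 444 = 1998 kmol; O₂ fed = 1998 × 2.075 = 4146 kmol.
Fuel reacted = 0.879 × 444 → ξ = 390.3 kmol.
Outlet (n = n₀ + ν ξ):
  C₃H₆: 444 − 1(390.3) = 53.72
  O₂: 4146 − 4.5(390.3) = 2390
  CO₂: 0 + 3(390.3) = 1171
  H₂O: 0 + 3(390.3) = 1171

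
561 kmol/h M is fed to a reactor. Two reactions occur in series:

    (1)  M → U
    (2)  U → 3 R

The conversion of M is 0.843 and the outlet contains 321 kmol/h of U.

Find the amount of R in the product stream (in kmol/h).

Conversion of M: M consumed = 1ξ₁ = 0.843 × 561 → ξ₁ = 472.9 kmol/h.
U balance: n_U = 0 + 1ξ₁ − 1ξ₂ = 321 → ξ₂ = (1·472.9 − 321)/1 = 151.9 kmol/h.
Outlet amounts (n = n₀ + Σ ν·ξ):
  M: 561 − 1(472.9) = 88.08
  U: 0 + 1(472.9) − 1(151.9) = 321
  R: 0 + 3(151.9) = 455.8

456 kmol/h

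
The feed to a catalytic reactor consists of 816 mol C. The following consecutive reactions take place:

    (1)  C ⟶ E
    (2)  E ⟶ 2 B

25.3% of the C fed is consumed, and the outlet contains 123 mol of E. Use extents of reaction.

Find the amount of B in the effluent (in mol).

Conversion of C: C consumed = 1ξ₁ = 0.253 × 816 → ξ₁ = 206.4 mol.
E balance: n_E = 0 + 1ξ₁ − 1ξ₂ = 123 → ξ₂ = (1·206.4 − 123)/1 = 83.45 mol.
Outlet amounts (n = n₀ + Σ ν·ξ):
  C: 816 − 1(206.4) = 609.6
  E: 0 + 1(206.4) − 1(83.45) = 123
  B: 0 + 2(83.45) = 166.9

167 mol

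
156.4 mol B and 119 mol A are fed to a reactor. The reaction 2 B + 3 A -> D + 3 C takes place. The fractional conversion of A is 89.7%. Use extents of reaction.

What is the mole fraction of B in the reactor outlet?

0.355

A reacted = 0.897 × 119 = 106.7 mol; ν_A = −3, so ξ = 106.7/3 = 35.58 mol.
Outlet amounts (n = n₀ + ν ξ):
  B: 156.4 − 2(35.58) = 85.24
  A: 119 − 3(35.58) = 12.26
  D: 0 + 1(35.58) = 35.58
  C: 0 + 3(35.58) = 106.7
Total out = 239.8 mol; y_B = 85.24 / 239.8 = 0.3554.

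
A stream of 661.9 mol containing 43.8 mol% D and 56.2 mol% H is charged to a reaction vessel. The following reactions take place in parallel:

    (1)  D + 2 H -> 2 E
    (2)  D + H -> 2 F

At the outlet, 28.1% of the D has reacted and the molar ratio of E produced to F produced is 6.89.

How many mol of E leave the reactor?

142 mol

Conversion of D: D consumed = 0.281 × 289.9 = 81.47 mol = 1ξ₁ + 1ξ₂.
Selectivity: 2ξ₁ / (2ξ₂) = 6.89 → ξ₁ = 6.89 ξ₂.
Substitute: (1·6.89 + 1) ξ₂ = 81.47 → ξ₂ = 10.33 mol, ξ₁ = 71.14 mol.
Outlet amounts (n = n₀ + Σ ν·ξ):
  D: 289.9 − 1(71.14) − 1(10.33) = 208.4
  H: 372 − 2(71.14) − 1(10.33) = 219.4
  E: 0 + 2(71.14) = 142.3
  F: 0 + 2(10.33) = 20.65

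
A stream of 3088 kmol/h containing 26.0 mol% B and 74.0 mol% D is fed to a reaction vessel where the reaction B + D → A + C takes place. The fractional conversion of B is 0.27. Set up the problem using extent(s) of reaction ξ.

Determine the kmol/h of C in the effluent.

217 kmol/h

B reacted = 0.27 × 802.9 = 216.8 kmol/h; ν_B = −1, so ξ = 216.8/1 = 216.8 kmol/h.
Outlet amounts (n = n₀ + ν ξ):
  B: 802.9 − 1(216.8) = 586.1
  D: 2285 − 1(216.8) = 2068
  A: 0 + 1(216.8) = 216.8
  C: 0 + 1(216.8) = 216.8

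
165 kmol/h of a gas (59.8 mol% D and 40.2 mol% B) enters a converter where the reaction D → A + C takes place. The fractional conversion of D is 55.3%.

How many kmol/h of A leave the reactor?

D reacted = 0.553 × 98.67 = 54.56 kmol/h; ν_D = −1, so ξ = 54.56/1 = 54.56 kmol/h.
Outlet amounts (n = n₀ + ν ξ):
  D: 98.67 − 1(54.56) = 44.11
  A: 0 + 1(54.56) = 54.56
  C: 0 + 1(54.56) = 54.56
  B: 66.33 (inert)

54.6 kmol/h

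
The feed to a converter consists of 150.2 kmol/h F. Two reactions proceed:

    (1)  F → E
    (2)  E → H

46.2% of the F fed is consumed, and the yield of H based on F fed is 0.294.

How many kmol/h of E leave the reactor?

25.2 kmol/h

Conversion of F: F consumed = 1ξ₁ = 0.462 × 150.2 → ξ₁ = 69.39 kmol/h.
Yield of H: 1ξ₂ / 150.2 = 0.294 → ξ₂ = 44.16 kmol/h.
Outlet amounts (n = n₀ + Σ ν·ξ):
  F: 150.2 − 1(69.39) = 80.81
  E: 0 + 1(69.39) − 1(44.16) = 25.23
  H: 0 + 1(44.16) = 44.16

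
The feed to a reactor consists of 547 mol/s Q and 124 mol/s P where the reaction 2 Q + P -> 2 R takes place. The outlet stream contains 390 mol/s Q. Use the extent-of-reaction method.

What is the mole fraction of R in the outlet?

For Q: n = n₀ − 2ξ → 390 = 547 − 2ξ, giving ξ = 78.5 mol/s.
Outlet amounts (n = n₀ + ν ξ):
  Q: 547 − 2(78.5) = 390
  P: 124 − 1(78.5) = 45.5
  R: 0 + 2(78.5) = 157
Total out = 592.5 mol/s; y_R = 157 / 592.5 = 0.265.

0.265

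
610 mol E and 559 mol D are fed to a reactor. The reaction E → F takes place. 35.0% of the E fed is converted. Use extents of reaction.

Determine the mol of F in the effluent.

E reacted = 0.35 × 610 = 213.5 mol; ν_E = −1, so ξ = 213.5/1 = 213.5 mol.
Outlet amounts (n = n₀ + ν ξ):
  E: 610 − 1(213.5) = 396.5
  F: 0 + 1(213.5) = 213.5
  D: 559 (inert)

214 mol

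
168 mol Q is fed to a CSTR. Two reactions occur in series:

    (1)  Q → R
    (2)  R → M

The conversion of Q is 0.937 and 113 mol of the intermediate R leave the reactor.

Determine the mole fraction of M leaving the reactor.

Conversion of Q: Q consumed = 1ξ₁ = 0.937 × 168 → ξ₁ = 157.4 mol.
R balance: n_R = 0 + 1ξ₁ − 1ξ₂ = 113 → ξ₂ = (1·157.4 − 113)/1 = 44.42 mol.
Outlet amounts (n = n₀ + Σ ν·ξ):
  Q: 168 − 1(157.4) = 10.58
  R: 0 + 1(157.4) − 1(44.42) = 113
  M: 0 + 1(44.42) = 44.42
Total out = 168 mol; y_M = 44.42 / 168 = 0.2644.

0.264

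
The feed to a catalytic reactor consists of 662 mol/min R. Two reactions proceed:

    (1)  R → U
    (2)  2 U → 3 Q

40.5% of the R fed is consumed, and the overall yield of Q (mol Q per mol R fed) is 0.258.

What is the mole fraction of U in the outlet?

0.215

Conversion of R: R consumed = 1ξ₁ = 0.405 × 662 → ξ₁ = 268.1 mol/min.
Yield of Q: 3ξ₂ / 662 = 0.258 → ξ₂ = 56.93 mol/min.
Outlet amounts (n = n₀ + Σ ν·ξ):
  R: 662 − 1(268.1) = 393.9
  U: 0 + 1(268.1) − 2(56.93) = 154.2
  Q: 0 + 3(56.93) = 170.8
Total out = 718.9 mol/min; y_U = 154.2 / 718.9 = 0.2145.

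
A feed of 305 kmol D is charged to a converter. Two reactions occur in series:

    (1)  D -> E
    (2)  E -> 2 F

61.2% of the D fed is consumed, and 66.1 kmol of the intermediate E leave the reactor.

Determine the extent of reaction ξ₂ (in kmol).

Conversion of D: D consumed = 1ξ₁ = 0.612 × 305 → ξ₁ = 186.7 kmol.
E balance: n_E = 0 + 1ξ₁ − 1ξ₂ = 66.1 → ξ₂ = (1·186.7 − 66.1)/1 = 120.6 kmol.
Outlet amounts (n = n₀ + Σ ν·ξ):
  D: 305 − 1(186.7) = 118.3
  E: 0 + 1(186.7) − 1(120.6) = 66.1
  F: 0 + 2(120.6) = 241.1

ξ₂ = 121 kmol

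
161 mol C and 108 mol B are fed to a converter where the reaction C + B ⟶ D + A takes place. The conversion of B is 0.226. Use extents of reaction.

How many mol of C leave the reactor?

B reacted = 0.226 × 108 = 24.41 mol; ν_B = −1, so ξ = 24.41/1 = 24.41 mol.
Outlet amounts (n = n₀ + ν ξ):
  C: 161 − 1(24.41) = 136.6
  B: 108 − 1(24.41) = 83.59
  D: 0 + 1(24.41) = 24.41
  A: 0 + 1(24.41) = 24.41

137 mol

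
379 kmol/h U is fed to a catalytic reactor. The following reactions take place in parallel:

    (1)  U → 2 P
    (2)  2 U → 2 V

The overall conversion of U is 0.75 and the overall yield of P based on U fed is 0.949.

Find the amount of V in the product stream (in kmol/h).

104 kmol/h

Yield of P: 2ξ₁ / 379 = 0.949 → ξ₁ = 179.8 kmol/h.
Conversion of U: 1ξ₁ + 2ξ₂ = 0.75 × 379 = 284.2 → ξ₂ = 52.21 kmol/h.
Outlet amounts (n = n₀ + Σ ν·ξ):
  U: 379 − 1(179.8) − 2(52.21) = 94.75
  P: 0 + 2(179.8) = 359.7
  V: 0 + 2(52.21) = 104.4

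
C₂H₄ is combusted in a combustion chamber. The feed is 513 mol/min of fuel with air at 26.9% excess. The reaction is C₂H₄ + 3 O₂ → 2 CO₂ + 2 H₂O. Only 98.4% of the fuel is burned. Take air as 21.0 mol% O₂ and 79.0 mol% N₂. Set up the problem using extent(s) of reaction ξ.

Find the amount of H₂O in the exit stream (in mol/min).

1010 mol/min

Stoichiometric O₂ = 3 × 513 = 1539 mol/min; O₂ fed = 1539 × 1.269 = 1953 mol/min.
N₂ fed = 1953 × 79/21 = 7347 mol/min.
Fuel reacted = 0.984 × 513 → ξ = 504.8 mol/min.
Outlet (n = n₀ + ν ξ):
  C₂H₄: 513 − 1(504.8) = 8.208
  O₂: 1953 − 3(504.8) = 438.6
  N₂: 7347 (inert)
  CO₂: 0 + 2(504.8) = 1010
  H₂O: 0 + 2(504.8) = 1010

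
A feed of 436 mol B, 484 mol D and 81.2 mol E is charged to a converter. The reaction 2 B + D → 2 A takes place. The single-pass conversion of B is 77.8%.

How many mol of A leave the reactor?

339 mol

B reacted = 0.778 × 436 = 339.2 mol; ν_B = −2, so ξ = 339.2/2 = 169.6 mol.
Outlet amounts (n = n₀ + ν ξ):
  B: 436 − 2(169.6) = 96.79
  D: 484 − 1(169.6) = 314.4
  A: 0 + 2(169.6) = 339.2
  E: 81.2 (inert)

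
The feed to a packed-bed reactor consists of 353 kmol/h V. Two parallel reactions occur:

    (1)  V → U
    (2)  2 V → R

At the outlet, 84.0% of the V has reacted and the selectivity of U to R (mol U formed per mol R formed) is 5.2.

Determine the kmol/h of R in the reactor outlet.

Conversion of V: V consumed = 0.84 × 353 = 296.5 kmol/h = 1ξ₁ + 2ξ₂.
Selectivity: 1ξ₁ / (1ξ₂) = 5.2 → ξ₁ = 5.2 ξ₂.
Substitute: (1·5.2 + 2) ξ₂ = 296.5 → ξ₂ = 41.18 kmol/h, ξ₁ = 214.2 kmol/h.
Outlet amounts (n = n₀ + Σ ν·ξ):
  V: 353 − 1(214.2) − 2(41.18) = 56.48
  U: 0 + 1(214.2) = 214.2
  R: 0 + 1(41.18) = 41.18

41.2 kmol/h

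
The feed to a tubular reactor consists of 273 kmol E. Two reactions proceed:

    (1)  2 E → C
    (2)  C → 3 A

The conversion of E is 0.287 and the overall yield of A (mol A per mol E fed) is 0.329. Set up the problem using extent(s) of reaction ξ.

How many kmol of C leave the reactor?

9.24 kmol

Conversion of E: E consumed = 2ξ₁ = 0.287 × 273 → ξ₁ = 39.18 kmol.
Yield of A: 3ξ₂ / 273 = 0.329 → ξ₂ = 29.94 kmol.
Outlet amounts (n = n₀ + Σ ν·ξ):
  E: 273 − 2(39.18) = 194.6
  C: 0 + 1(39.18) − 1(29.94) = 9.236
  A: 0 + 3(29.94) = 89.82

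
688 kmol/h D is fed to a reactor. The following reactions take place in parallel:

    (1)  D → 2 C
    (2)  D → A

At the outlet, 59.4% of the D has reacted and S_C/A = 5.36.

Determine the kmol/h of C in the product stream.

Conversion of D: D consumed = 0.594 × 688 = 408.7 kmol/h = 1ξ₁ + 1ξ₂.
Selectivity: 2ξ₁ / (1ξ₂) = 5.36 → ξ₁ = 2.68 ξ₂.
Substitute: (1·2.68 + 1) ξ₂ = 408.7 → ξ₂ = 111.1 kmol/h, ξ₁ = 297.6 kmol/h.
Outlet amounts (n = n₀ + Σ ν·ξ):
  D: 688 − 1(297.6) − 1(111.1) = 279.3
  C: 0 + 2(297.6) = 595.2
  A: 0 + 1(111.1) = 111.1

595 kmol/h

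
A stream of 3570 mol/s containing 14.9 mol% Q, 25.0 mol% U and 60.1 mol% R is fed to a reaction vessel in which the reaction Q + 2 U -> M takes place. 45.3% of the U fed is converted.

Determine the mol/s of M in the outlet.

U reacted = 0.453 × 892.5 = 404.3 mol/s; ν_U = −2, so ξ = 404.3/2 = 202.2 mol/s.
Outlet amounts (n = n₀ + ν ξ):
  Q: 531.9 − 1(202.2) = 329.8
  U: 892.5 − 2(202.2) = 488.2
  M: 0 + 1(202.2) = 202.2
  R: 2146 (inert)

202 mol/s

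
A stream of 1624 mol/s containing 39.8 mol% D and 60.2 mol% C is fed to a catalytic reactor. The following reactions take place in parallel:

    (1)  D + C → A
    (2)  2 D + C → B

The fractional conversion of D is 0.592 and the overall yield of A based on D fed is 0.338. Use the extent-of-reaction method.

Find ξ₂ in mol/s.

ξ₂ = 82.1 mol/s

Yield of A: 1ξ₁ / 646.4 = 0.338 → ξ₁ = 218.5 mol/s.
Conversion of D: 1ξ₁ + 2ξ₂ = 0.592 × 646.4 = 382.6 → ξ₂ = 82.09 mol/s.
Outlet amounts (n = n₀ + Σ ν·ξ):
  D: 646.4 − 1(218.5) − 2(82.09) = 263.7
  C: 977.6 − 1(218.5) − 1(82.09) = 677.1
  A: 0 + 1(218.5) = 218.5
  B: 0 + 1(82.09) = 82.09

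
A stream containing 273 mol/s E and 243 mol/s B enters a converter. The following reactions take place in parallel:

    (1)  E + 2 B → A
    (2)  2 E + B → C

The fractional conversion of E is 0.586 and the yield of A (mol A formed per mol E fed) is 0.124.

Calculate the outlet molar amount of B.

112 mol/s

Yield of A: 1ξ₁ / 273 = 0.124 → ξ₁ = 33.85 mol/s.
Conversion of E: 1ξ₁ + 2ξ₂ = 0.586 × 273 = 160 → ξ₂ = 63.06 mol/s.
Outlet amounts (n = n₀ + Σ ν·ξ):
  E: 273 − 1(33.85) − 2(63.06) = 113
  B: 243 − 2(33.85) − 1(63.06) = 112.2
  A: 0 + 1(33.85) = 33.85
  C: 0 + 1(63.06) = 63.06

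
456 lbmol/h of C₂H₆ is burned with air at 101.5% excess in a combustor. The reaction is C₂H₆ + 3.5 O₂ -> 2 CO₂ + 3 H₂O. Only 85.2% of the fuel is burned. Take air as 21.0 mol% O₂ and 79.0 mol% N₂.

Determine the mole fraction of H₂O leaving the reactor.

0.073

Stoichiometric O₂ = 3.5 × 456 = 1596 lbmol/h; O₂ fed = 1596 × 2.015 = 3216 lbmol/h.
N₂ fed = 3216 × 79/21 = 12100 lbmol/h.
Fuel reacted = 0.852 × 456 → ξ = 388.5 lbmol/h.
Outlet (n = n₀ + ν ξ):
  C₂H₆: 456 − 1(388.5) = 67.49
  O₂: 3216 − 3.5(388.5) = 1856
  N₂: 12100 (inert)
  CO₂: 0 + 2(388.5) = 777
  H₂O: 0 + 3(388.5) = 1166
Total out = 15960 lbmol/h; y_H₂O = 1166 / 15960 = 0.07301.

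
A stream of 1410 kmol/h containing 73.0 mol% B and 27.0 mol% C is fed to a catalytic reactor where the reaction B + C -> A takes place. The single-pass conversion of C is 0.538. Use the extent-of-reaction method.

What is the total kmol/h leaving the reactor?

1210 kmol/h

C reacted = 0.538 × 380.7 = 204.8 kmol/h; ν_C = −1, so ξ = 204.8/1 = 204.8 kmol/h.
Outlet amounts (n = n₀ + ν ξ):
  B: 1029 − 1(204.8) = 824.5
  C: 380.7 − 1(204.8) = 175.9
  A: 0 + 1(204.8) = 204.8
Total out = 824.5 + 175.9 + 204.8 = 1205 kmol/h.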